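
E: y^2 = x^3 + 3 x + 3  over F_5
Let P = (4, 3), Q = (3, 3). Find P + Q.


P != Q, so use the chord formula.
s = (y2 - y1) / (x2 - x1) = (0) / (4) mod 5 = 0
x3 = s^2 - x1 - x2 mod 5 = 0^2 - 4 - 3 = 3
y3 = s (x1 - x3) - y1 mod 5 = 0 * (4 - 3) - 3 = 2

P + Q = (3, 2)


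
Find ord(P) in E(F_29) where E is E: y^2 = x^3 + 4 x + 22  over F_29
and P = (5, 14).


Compute successive multiples of P until we hit O:
  1P = (5, 14)
  2P = (25, 0)
  3P = (5, 15)
  4P = O

ord(P) = 4


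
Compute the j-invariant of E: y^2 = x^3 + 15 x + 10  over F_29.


Delta = -16(4 a^3 + 27 b^2) mod 29 = 2
-1728 * (4 a)^3 = -1728 * (4*15)^3 mod 29 = 9
j = 9 * 2^(-1) mod 29 = 19

j = 19 (mod 29)


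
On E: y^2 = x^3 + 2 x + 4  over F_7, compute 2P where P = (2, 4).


Doubling: s = (3 x1^2 + a) / (2 y1)
s = (3*2^2 + 2) / (2*4) mod 7 = 0
x3 = s^2 - 2 x1 mod 7 = 0^2 - 2*2 = 3
y3 = s (x1 - x3) - y1 mod 7 = 0 * (2 - 3) - 4 = 3

2P = (3, 3)


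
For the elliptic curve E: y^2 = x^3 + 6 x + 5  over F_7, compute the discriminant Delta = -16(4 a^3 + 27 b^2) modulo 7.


4 a^3 + 27 b^2 = 4*6^3 + 27*5^2 = 864 + 675 = 1539
Delta = -16 * (1539) = -24624
Delta mod 7 = 2

Delta = 2 (mod 7)


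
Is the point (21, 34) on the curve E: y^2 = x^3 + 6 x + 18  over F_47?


Check whether y^2 = x^3 + 6 x + 18 (mod 47) for (x, y) = (21, 34).
LHS: y^2 = 34^2 mod 47 = 28
RHS: x^3 + 6 x + 18 = 21^3 + 6*21 + 18 mod 47 = 5
LHS != RHS

No, not on the curve


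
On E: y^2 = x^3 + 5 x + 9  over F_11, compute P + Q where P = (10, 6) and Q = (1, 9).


P != Q, so use the chord formula.
s = (y2 - y1) / (x2 - x1) = (3) / (2) mod 11 = 7
x3 = s^2 - x1 - x2 mod 11 = 7^2 - 10 - 1 = 5
y3 = s (x1 - x3) - y1 mod 11 = 7 * (10 - 5) - 6 = 7

P + Q = (5, 7)


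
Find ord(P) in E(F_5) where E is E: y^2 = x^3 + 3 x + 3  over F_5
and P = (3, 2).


Compute successive multiples of P until we hit O:
  1P = (3, 2)
  2P = (4, 3)
  3P = (4, 2)
  4P = (3, 3)
  5P = O

ord(P) = 5


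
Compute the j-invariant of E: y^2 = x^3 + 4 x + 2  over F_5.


Delta = -16(4 a^3 + 27 b^2) mod 5 = 1
-1728 * (4 a)^3 = -1728 * (4*4)^3 mod 5 = 2
j = 2 * 1^(-1) mod 5 = 2

j = 2 (mod 5)


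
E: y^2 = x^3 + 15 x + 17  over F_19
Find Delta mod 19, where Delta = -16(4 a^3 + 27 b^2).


4 a^3 + 27 b^2 = 4*15^3 + 27*17^2 = 13500 + 7803 = 21303
Delta = -16 * (21303) = -340848
Delta mod 19 = 12

Delta = 12 (mod 19)


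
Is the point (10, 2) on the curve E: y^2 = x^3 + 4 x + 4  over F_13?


Check whether y^2 = x^3 + 4 x + 4 (mod 13) for (x, y) = (10, 2).
LHS: y^2 = 2^2 mod 13 = 4
RHS: x^3 + 4 x + 4 = 10^3 + 4*10 + 4 mod 13 = 4
LHS = RHS

Yes, on the curve


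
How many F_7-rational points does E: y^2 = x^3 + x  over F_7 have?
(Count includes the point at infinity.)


For each x in F_7, count y with y^2 = x^3 + 1 x + 0 mod 7:
  x = 0: RHS = 0, y in [0]  -> 1 point(s)
  x = 1: RHS = 2, y in [3, 4]  -> 2 point(s)
  x = 3: RHS = 2, y in [3, 4]  -> 2 point(s)
  x = 5: RHS = 4, y in [2, 5]  -> 2 point(s)
Affine points: 7. Add the point at infinity: total = 8.

#E(F_7) = 8


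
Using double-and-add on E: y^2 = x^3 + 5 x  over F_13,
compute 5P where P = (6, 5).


k = 5 = 101_2 (binary, LSB first: 101)
Double-and-add from P = (6, 5):
  bit 0 = 1: acc = O + (6, 5) = (6, 5)
  bit 1 = 0: acc unchanged = (6, 5)
  bit 2 = 1: acc = (6, 5) + (3, 9) = (0, 0)

5P = (0, 0)


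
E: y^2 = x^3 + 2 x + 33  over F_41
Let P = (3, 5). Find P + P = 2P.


Doubling: s = (3 x1^2 + a) / (2 y1)
s = (3*3^2 + 2) / (2*5) mod 41 = 7
x3 = s^2 - 2 x1 mod 41 = 7^2 - 2*3 = 2
y3 = s (x1 - x3) - y1 mod 41 = 7 * (3 - 2) - 5 = 2

2P = (2, 2)


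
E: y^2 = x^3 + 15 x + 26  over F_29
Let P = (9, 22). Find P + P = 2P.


Doubling: s = (3 x1^2 + a) / (2 y1)
s = (3*9^2 + 15) / (2*22) mod 29 = 23
x3 = s^2 - 2 x1 mod 29 = 23^2 - 2*9 = 18
y3 = s (x1 - x3) - y1 mod 29 = 23 * (9 - 18) - 22 = 3

2P = (18, 3)


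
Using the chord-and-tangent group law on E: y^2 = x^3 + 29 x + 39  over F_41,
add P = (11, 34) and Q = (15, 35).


P != Q, so use the chord formula.
s = (y2 - y1) / (x2 - x1) = (1) / (4) mod 41 = 31
x3 = s^2 - x1 - x2 mod 41 = 31^2 - 11 - 15 = 33
y3 = s (x1 - x3) - y1 mod 41 = 31 * (11 - 33) - 34 = 22

P + Q = (33, 22)


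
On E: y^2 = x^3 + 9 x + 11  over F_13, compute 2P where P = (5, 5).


k = 2 = 10_2 (binary, LSB first: 01)
Double-and-add from P = (5, 5):
  bit 0 = 0: acc unchanged = O
  bit 1 = 1: acc = O + (7, 12) = (7, 12)

2P = (7, 12)


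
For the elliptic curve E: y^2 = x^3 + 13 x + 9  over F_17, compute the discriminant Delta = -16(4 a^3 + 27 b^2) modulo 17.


4 a^3 + 27 b^2 = 4*13^3 + 27*9^2 = 8788 + 2187 = 10975
Delta = -16 * (10975) = -175600
Delta mod 17 = 10

Delta = 10 (mod 17)


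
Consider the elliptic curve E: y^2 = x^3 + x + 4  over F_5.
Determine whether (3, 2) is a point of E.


Check whether y^2 = x^3 + 1 x + 4 (mod 5) for (x, y) = (3, 2).
LHS: y^2 = 2^2 mod 5 = 4
RHS: x^3 + 1 x + 4 = 3^3 + 1*3 + 4 mod 5 = 4
LHS = RHS

Yes, on the curve


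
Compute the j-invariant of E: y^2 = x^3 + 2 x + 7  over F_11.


Delta = -16(4 a^3 + 27 b^2) mod 11 = 1
-1728 * (4 a)^3 = -1728 * (4*2)^3 mod 11 = 5
j = 5 * 1^(-1) mod 11 = 5

j = 5 (mod 11)


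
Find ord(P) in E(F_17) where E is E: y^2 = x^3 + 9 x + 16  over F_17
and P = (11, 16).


Compute successive multiples of P until we hit O:
  1P = (11, 16)
  2P = (13, 16)
  3P = (10, 1)
  4P = (0, 13)
  5P = (2, 5)
  6P = (12, 13)
  7P = (3, 11)
  8P = (1, 3)
  ... (continuing to 21P)
  21P = O

ord(P) = 21


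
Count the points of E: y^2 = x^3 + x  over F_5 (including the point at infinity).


For each x in F_5, count y with y^2 = x^3 + 1 x + 0 mod 5:
  x = 0: RHS = 0, y in [0]  -> 1 point(s)
  x = 2: RHS = 0, y in [0]  -> 1 point(s)
  x = 3: RHS = 0, y in [0]  -> 1 point(s)
Affine points: 3. Add the point at infinity: total = 4.

#E(F_5) = 4


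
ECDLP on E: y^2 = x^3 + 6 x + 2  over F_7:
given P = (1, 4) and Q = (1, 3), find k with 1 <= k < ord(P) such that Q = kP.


Enumerate multiples of P until we hit Q = (1, 3):
  1P = (1, 4)
  2P = (2, 1)
  3P = (6, 4)
  4P = (0, 3)
  5P = (0, 4)
  6P = (6, 3)
  7P = (2, 6)
  8P = (1, 3)
Match found at i = 8.

k = 8


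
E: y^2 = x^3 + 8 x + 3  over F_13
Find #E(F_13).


For each x in F_13, count y with y^2 = x^3 + 8 x + 3 mod 13:
  x = 0: RHS = 3, y in [4, 9]  -> 2 point(s)
  x = 1: RHS = 12, y in [5, 8]  -> 2 point(s)
  x = 2: RHS = 1, y in [1, 12]  -> 2 point(s)
  x = 5: RHS = 12, y in [5, 8]  -> 2 point(s)
  x = 7: RHS = 12, y in [5, 8]  -> 2 point(s)
  x = 10: RHS = 4, y in [2, 11]  -> 2 point(s)
Affine points: 12. Add the point at infinity: total = 13.

#E(F_13) = 13


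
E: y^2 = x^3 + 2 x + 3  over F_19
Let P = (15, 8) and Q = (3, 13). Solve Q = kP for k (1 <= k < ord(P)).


Enumerate multiples of P until we hit Q = (3, 13):
  1P = (15, 8)
  2P = (5, 9)
  3P = (3, 6)
  4P = (10, 15)
  5P = (18, 0)
  6P = (10, 4)
  7P = (3, 13)
Match found at i = 7.

k = 7


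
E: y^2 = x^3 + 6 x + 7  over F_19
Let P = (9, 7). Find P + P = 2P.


Doubling: s = (3 x1^2 + a) / (2 y1)
s = (3*9^2 + 6) / (2*7) mod 19 = 11
x3 = s^2 - 2 x1 mod 19 = 11^2 - 2*9 = 8
y3 = s (x1 - x3) - y1 mod 19 = 11 * (9 - 8) - 7 = 4

2P = (8, 4)


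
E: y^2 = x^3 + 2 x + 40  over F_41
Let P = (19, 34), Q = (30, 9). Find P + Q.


P != Q, so use the chord formula.
s = (y2 - y1) / (x2 - x1) = (16) / (11) mod 41 = 35
x3 = s^2 - x1 - x2 mod 41 = 35^2 - 19 - 30 = 28
y3 = s (x1 - x3) - y1 mod 41 = 35 * (19 - 28) - 34 = 20

P + Q = (28, 20)


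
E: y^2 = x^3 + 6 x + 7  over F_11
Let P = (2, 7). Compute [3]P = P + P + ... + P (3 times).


k = 3 = 11_2 (binary, LSB first: 11)
Double-and-add from P = (2, 7):
  bit 0 = 1: acc = O + (2, 7) = (2, 7)
  bit 1 = 1: acc = (2, 7) + (10, 0) = (2, 4)

3P = (2, 4)


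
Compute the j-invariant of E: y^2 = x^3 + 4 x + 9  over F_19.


Delta = -16(4 a^3 + 27 b^2) mod 19 = 14
-1728 * (4 a)^3 = -1728 * (4*4)^3 mod 19 = 11
j = 11 * 14^(-1) mod 19 = 13

j = 13 (mod 19)


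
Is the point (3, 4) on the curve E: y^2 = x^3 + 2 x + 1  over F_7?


Check whether y^2 = x^3 + 2 x + 1 (mod 7) for (x, y) = (3, 4).
LHS: y^2 = 4^2 mod 7 = 2
RHS: x^3 + 2 x + 1 = 3^3 + 2*3 + 1 mod 7 = 6
LHS != RHS

No, not on the curve


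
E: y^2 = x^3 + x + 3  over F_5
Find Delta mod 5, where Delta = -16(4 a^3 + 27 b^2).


4 a^3 + 27 b^2 = 4*1^3 + 27*3^2 = 4 + 243 = 247
Delta = -16 * (247) = -3952
Delta mod 5 = 3

Delta = 3 (mod 5)


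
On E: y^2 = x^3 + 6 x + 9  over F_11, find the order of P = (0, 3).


Compute successive multiples of P until we hit O:
  1P = (0, 3)
  2P = (1, 7)
  3P = (4, 3)
  4P = (7, 8)
  5P = (9, 0)
  6P = (7, 3)
  7P = (4, 8)
  8P = (1, 4)
  ... (continuing to 10P)
  10P = O

ord(P) = 10


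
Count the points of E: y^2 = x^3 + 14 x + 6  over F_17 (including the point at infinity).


For each x in F_17, count y with y^2 = x^3 + 14 x + 6 mod 17:
  x = 1: RHS = 4, y in [2, 15]  -> 2 point(s)
  x = 2: RHS = 8, y in [5, 12]  -> 2 point(s)
  x = 6: RHS = 0, y in [0]  -> 1 point(s)
  x = 8: RHS = 1, y in [1, 16]  -> 2 point(s)
  x = 12: RHS = 15, y in [7, 10]  -> 2 point(s)
  x = 15: RHS = 4, y in [2, 15]  -> 2 point(s)
  x = 16: RHS = 8, y in [5, 12]  -> 2 point(s)
Affine points: 13. Add the point at infinity: total = 14.

#E(F_17) = 14


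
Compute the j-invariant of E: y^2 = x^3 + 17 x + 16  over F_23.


Delta = -16(4 a^3 + 27 b^2) mod 23 = 16
-1728 * (4 a)^3 = -1728 * (4*17)^3 mod 23 = 3
j = 3 * 16^(-1) mod 23 = 16

j = 16 (mod 23)


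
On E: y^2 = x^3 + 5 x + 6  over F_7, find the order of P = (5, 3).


Compute successive multiples of P until we hit O:
  1P = (5, 3)
  2P = (6, 0)
  3P = (5, 4)
  4P = O

ord(P) = 4


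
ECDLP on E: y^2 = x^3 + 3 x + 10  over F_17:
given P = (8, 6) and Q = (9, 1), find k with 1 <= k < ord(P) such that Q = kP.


Enumerate multiples of P until we hit Q = (9, 1):
  1P = (8, 6)
  2P = (9, 16)
  3P = (15, 9)
  4P = (15, 8)
  5P = (9, 1)
Match found at i = 5.

k = 5


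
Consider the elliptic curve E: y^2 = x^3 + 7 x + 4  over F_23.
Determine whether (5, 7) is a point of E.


Check whether y^2 = x^3 + 7 x + 4 (mod 23) for (x, y) = (5, 7).
LHS: y^2 = 7^2 mod 23 = 3
RHS: x^3 + 7 x + 4 = 5^3 + 7*5 + 4 mod 23 = 3
LHS = RHS

Yes, on the curve


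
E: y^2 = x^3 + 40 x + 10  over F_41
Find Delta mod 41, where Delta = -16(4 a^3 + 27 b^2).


4 a^3 + 27 b^2 = 4*40^3 + 27*10^2 = 256000 + 2700 = 258700
Delta = -16 * (258700) = -4139200
Delta mod 41 = 37

Delta = 37 (mod 41)


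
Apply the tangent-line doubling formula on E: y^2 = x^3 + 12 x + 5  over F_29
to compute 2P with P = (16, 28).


Doubling: s = (3 x1^2 + a) / (2 y1)
s = (3*16^2 + 12) / (2*28) mod 29 = 16
x3 = s^2 - 2 x1 mod 29 = 16^2 - 2*16 = 21
y3 = s (x1 - x3) - y1 mod 29 = 16 * (16 - 21) - 28 = 8

2P = (21, 8)


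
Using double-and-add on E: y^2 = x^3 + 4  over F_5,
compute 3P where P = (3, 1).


k = 3 = 11_2 (binary, LSB first: 11)
Double-and-add from P = (3, 1):
  bit 0 = 1: acc = O + (3, 1) = (3, 1)
  bit 1 = 1: acc = (3, 1) + (0, 2) = (1, 0)

3P = (1, 0)


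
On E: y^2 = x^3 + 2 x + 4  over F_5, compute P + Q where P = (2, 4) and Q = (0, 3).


P != Q, so use the chord formula.
s = (y2 - y1) / (x2 - x1) = (4) / (3) mod 5 = 3
x3 = s^2 - x1 - x2 mod 5 = 3^2 - 2 - 0 = 2
y3 = s (x1 - x3) - y1 mod 5 = 3 * (2 - 2) - 4 = 1

P + Q = (2, 1)


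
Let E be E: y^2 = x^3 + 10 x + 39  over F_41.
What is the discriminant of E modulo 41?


4 a^3 + 27 b^2 = 4*10^3 + 27*39^2 = 4000 + 41067 = 45067
Delta = -16 * (45067) = -721072
Delta mod 41 = 36

Delta = 36 (mod 41)


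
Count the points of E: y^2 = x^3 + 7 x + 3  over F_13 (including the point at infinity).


For each x in F_13, count y with y^2 = x^3 + 7 x + 3 mod 13:
  x = 0: RHS = 3, y in [4, 9]  -> 2 point(s)
  x = 2: RHS = 12, y in [5, 8]  -> 2 point(s)
  x = 3: RHS = 12, y in [5, 8]  -> 2 point(s)
  x = 4: RHS = 4, y in [2, 11]  -> 2 point(s)
  x = 6: RHS = 1, y in [1, 12]  -> 2 point(s)
  x = 8: RHS = 12, y in [5, 8]  -> 2 point(s)
Affine points: 12. Add the point at infinity: total = 13.

#E(F_13) = 13


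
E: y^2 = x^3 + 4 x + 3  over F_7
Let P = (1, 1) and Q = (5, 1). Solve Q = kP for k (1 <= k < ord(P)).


Enumerate multiples of P until we hit Q = (5, 1):
  1P = (1, 1)
  2P = (5, 6)
  3P = (3, 0)
  4P = (5, 1)
Match found at i = 4.

k = 4


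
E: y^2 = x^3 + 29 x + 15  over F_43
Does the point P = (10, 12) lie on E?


Check whether y^2 = x^3 + 29 x + 15 (mod 43) for (x, y) = (10, 12).
LHS: y^2 = 12^2 mod 43 = 15
RHS: x^3 + 29 x + 15 = 10^3 + 29*10 + 15 mod 43 = 15
LHS = RHS

Yes, on the curve


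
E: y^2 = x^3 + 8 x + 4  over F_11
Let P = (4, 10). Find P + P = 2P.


Doubling: s = (3 x1^2 + a) / (2 y1)
s = (3*4^2 + 8) / (2*10) mod 11 = 5
x3 = s^2 - 2 x1 mod 11 = 5^2 - 2*4 = 6
y3 = s (x1 - x3) - y1 mod 11 = 5 * (4 - 6) - 10 = 2

2P = (6, 2)


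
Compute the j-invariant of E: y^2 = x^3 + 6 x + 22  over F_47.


Delta = -16(4 a^3 + 27 b^2) mod 47 = 9
-1728 * (4 a)^3 = -1728 * (4*6)^3 mod 47 = 19
j = 19 * 9^(-1) mod 47 = 23

j = 23 (mod 47)


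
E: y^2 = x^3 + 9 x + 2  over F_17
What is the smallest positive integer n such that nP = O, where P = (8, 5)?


Compute successive multiples of P until we hit O:
  1P = (8, 5)
  2P = (5, 6)
  3P = (6, 0)
  4P = (5, 11)
  5P = (8, 12)
  6P = O

ord(P) = 6


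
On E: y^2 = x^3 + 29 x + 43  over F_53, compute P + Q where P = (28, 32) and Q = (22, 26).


P != Q, so use the chord formula.
s = (y2 - y1) / (x2 - x1) = (47) / (47) mod 53 = 1
x3 = s^2 - x1 - x2 mod 53 = 1^2 - 28 - 22 = 4
y3 = s (x1 - x3) - y1 mod 53 = 1 * (28 - 4) - 32 = 45

P + Q = (4, 45)


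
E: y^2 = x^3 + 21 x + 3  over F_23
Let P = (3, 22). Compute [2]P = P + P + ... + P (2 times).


k = 2 = 10_2 (binary, LSB first: 01)
Double-and-add from P = (3, 22):
  bit 0 = 0: acc unchanged = O
  bit 1 = 1: acc = O + (18, 16) = (18, 16)

2P = (18, 16)


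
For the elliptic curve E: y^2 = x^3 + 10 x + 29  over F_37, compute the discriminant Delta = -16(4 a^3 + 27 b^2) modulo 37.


4 a^3 + 27 b^2 = 4*10^3 + 27*29^2 = 4000 + 22707 = 26707
Delta = -16 * (26707) = -427312
Delta mod 37 = 1

Delta = 1 (mod 37)


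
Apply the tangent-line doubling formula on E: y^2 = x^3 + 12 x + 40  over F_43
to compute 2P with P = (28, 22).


Doubling: s = (3 x1^2 + a) / (2 y1)
s = (3*28^2 + 12) / (2*22) mod 43 = 42
x3 = s^2 - 2 x1 mod 43 = 42^2 - 2*28 = 31
y3 = s (x1 - x3) - y1 mod 43 = 42 * (28 - 31) - 22 = 24

2P = (31, 24)


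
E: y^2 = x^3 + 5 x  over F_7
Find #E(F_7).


For each x in F_7, count y with y^2 = x^3 + 5 x + 0 mod 7:
  x = 0: RHS = 0, y in [0]  -> 1 point(s)
  x = 2: RHS = 4, y in [2, 5]  -> 2 point(s)
  x = 3: RHS = 0, y in [0]  -> 1 point(s)
  x = 4: RHS = 0, y in [0]  -> 1 point(s)
  x = 6: RHS = 1, y in [1, 6]  -> 2 point(s)
Affine points: 7. Add the point at infinity: total = 8.

#E(F_7) = 8


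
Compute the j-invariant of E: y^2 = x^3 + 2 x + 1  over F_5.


Delta = -16(4 a^3 + 27 b^2) mod 5 = 1
-1728 * (4 a)^3 = -1728 * (4*2)^3 mod 5 = 4
j = 4 * 1^(-1) mod 5 = 4

j = 4 (mod 5)


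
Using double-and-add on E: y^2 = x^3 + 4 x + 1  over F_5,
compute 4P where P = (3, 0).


k = 4 = 100_2 (binary, LSB first: 001)
Double-and-add from P = (3, 0):
  bit 0 = 0: acc unchanged = O
  bit 1 = 0: acc unchanged = O
  bit 2 = 1: acc = O + O = O

4P = O


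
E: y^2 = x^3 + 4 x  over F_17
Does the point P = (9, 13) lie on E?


Check whether y^2 = x^3 + 4 x + 0 (mod 17) for (x, y) = (9, 13).
LHS: y^2 = 13^2 mod 17 = 16
RHS: x^3 + 4 x + 0 = 9^3 + 4*9 + 0 mod 17 = 0
LHS != RHS

No, not on the curve


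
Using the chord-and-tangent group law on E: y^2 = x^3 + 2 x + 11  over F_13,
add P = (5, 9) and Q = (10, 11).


P != Q, so use the chord formula.
s = (y2 - y1) / (x2 - x1) = (2) / (5) mod 13 = 3
x3 = s^2 - x1 - x2 mod 13 = 3^2 - 5 - 10 = 7
y3 = s (x1 - x3) - y1 mod 13 = 3 * (5 - 7) - 9 = 11

P + Q = (7, 11)


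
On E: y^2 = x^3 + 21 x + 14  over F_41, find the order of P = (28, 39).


Compute successive multiples of P until we hit O:
  1P = (28, 39)
  2P = (25, 16)
  3P = (24, 19)
  4P = (14, 31)
  5P = (1, 35)
  6P = (33, 21)
  7P = (11, 31)
  8P = (34, 4)
  ... (continuing to 46P)
  46P = O

ord(P) = 46


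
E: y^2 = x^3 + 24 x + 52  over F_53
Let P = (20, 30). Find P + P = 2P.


Doubling: s = (3 x1^2 + a) / (2 y1)
s = (3*20^2 + 24) / (2*30) mod 53 = 31
x3 = s^2 - 2 x1 mod 53 = 31^2 - 2*20 = 20
y3 = s (x1 - x3) - y1 mod 53 = 31 * (20 - 20) - 30 = 23

2P = (20, 23)


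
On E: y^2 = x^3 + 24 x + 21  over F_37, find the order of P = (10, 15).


Compute successive multiples of P until we hit O:
  1P = (10, 15)
  2P = (33, 3)
  3P = (34, 12)
  4P = (4, 12)
  5P = (14, 20)
  6P = (3, 3)
  7P = (36, 25)
  8P = (1, 34)
  ... (continuing to 43P)
  43P = O

ord(P) = 43


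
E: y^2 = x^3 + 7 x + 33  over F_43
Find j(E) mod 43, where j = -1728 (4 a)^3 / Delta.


Delta = -16(4 a^3 + 27 b^2) mod 43 = 36
-1728 * (4 a)^3 = -1728 * (4*7)^3 mod 43 = 39
j = 39 * 36^(-1) mod 43 = 19

j = 19 (mod 43)


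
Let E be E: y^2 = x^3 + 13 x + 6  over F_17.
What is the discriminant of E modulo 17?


4 a^3 + 27 b^2 = 4*13^3 + 27*6^2 = 8788 + 972 = 9760
Delta = -16 * (9760) = -156160
Delta mod 17 = 2

Delta = 2 (mod 17)


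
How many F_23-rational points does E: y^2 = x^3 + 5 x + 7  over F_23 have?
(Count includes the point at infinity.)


For each x in F_23, count y with y^2 = x^3 + 5 x + 7 mod 23:
  x = 1: RHS = 13, y in [6, 17]  -> 2 point(s)
  x = 2: RHS = 2, y in [5, 18]  -> 2 point(s)
  x = 3: RHS = 3, y in [7, 16]  -> 2 point(s)
  x = 6: RHS = 0, y in [0]  -> 1 point(s)
  x = 11: RHS = 13, y in [6, 17]  -> 2 point(s)
  x = 12: RHS = 1, y in [1, 22]  -> 2 point(s)
  x = 18: RHS = 18, y in [8, 15]  -> 2 point(s)
  x = 21: RHS = 12, y in [9, 14]  -> 2 point(s)
  x = 22: RHS = 1, y in [1, 22]  -> 2 point(s)
Affine points: 17. Add the point at infinity: total = 18.

#E(F_23) = 18


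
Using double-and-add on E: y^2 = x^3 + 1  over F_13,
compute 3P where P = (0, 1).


k = 3 = 11_2 (binary, LSB first: 11)
Double-and-add from P = (0, 1):
  bit 0 = 1: acc = O + (0, 1) = (0, 1)
  bit 1 = 1: acc = (0, 1) + (0, 12) = O

3P = O


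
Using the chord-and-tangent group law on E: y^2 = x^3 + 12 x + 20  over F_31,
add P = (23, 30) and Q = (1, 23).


P != Q, so use the chord formula.
s = (y2 - y1) / (x2 - x1) = (24) / (9) mod 31 = 13
x3 = s^2 - x1 - x2 mod 31 = 13^2 - 23 - 1 = 21
y3 = s (x1 - x3) - y1 mod 31 = 13 * (23 - 21) - 30 = 27

P + Q = (21, 27)


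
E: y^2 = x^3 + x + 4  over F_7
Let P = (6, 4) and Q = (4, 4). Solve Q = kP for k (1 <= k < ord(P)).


Enumerate multiples of P until we hit Q = (4, 4):
  1P = (6, 4)
  2P = (4, 4)
Match found at i = 2.

k = 2


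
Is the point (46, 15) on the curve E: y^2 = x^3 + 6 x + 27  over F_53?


Check whether y^2 = x^3 + 6 x + 27 (mod 53) for (x, y) = (46, 15).
LHS: y^2 = 15^2 mod 53 = 13
RHS: x^3 + 6 x + 27 = 46^3 + 6*46 + 27 mod 53 = 13
LHS = RHS

Yes, on the curve


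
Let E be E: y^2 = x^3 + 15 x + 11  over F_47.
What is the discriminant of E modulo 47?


4 a^3 + 27 b^2 = 4*15^3 + 27*11^2 = 13500 + 3267 = 16767
Delta = -16 * (16767) = -268272
Delta mod 47 = 4

Delta = 4 (mod 47)


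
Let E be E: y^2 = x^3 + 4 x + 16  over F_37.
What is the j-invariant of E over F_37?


Delta = -16(4 a^3 + 27 b^2) mod 37 = 12
-1728 * (4 a)^3 = -1728 * (4*4)^3 mod 37 = 27
j = 27 * 12^(-1) mod 37 = 30

j = 30 (mod 37)


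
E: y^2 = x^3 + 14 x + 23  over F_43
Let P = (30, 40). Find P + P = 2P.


Doubling: s = (3 x1^2 + a) / (2 y1)
s = (3*30^2 + 14) / (2*40) mod 43 = 35
x3 = s^2 - 2 x1 mod 43 = 35^2 - 2*30 = 4
y3 = s (x1 - x3) - y1 mod 43 = 35 * (30 - 4) - 40 = 10

2P = (4, 10)


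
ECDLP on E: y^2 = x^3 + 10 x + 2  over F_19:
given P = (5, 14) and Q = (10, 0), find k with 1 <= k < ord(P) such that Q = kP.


Enumerate multiples of P until we hit Q = (10, 0):
  1P = (5, 14)
  2P = (10, 0)
Match found at i = 2.

k = 2


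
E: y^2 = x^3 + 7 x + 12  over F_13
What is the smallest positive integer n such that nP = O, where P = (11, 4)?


Compute successive multiples of P until we hit O:
  1P = (11, 4)
  2P = (7, 12)
  3P = (12, 11)
  4P = (0, 8)
  5P = (6, 6)
  6P = (5, 4)
  7P = (10, 9)
  8P = (4, 0)
  ... (continuing to 16P)
  16P = O

ord(P) = 16


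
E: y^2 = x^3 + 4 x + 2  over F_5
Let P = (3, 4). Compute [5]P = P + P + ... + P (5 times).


k = 5 = 101_2 (binary, LSB first: 101)
Double-and-add from P = (3, 4):
  bit 0 = 1: acc = O + (3, 4) = (3, 4)
  bit 1 = 0: acc unchanged = (3, 4)
  bit 2 = 1: acc = (3, 4) + (3, 4) = (3, 1)

5P = (3, 1)


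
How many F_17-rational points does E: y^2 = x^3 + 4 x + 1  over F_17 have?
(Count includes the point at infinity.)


For each x in F_17, count y with y^2 = x^3 + 4 x + 1 mod 17:
  x = 0: RHS = 1, y in [1, 16]  -> 2 point(s)
  x = 2: RHS = 0, y in [0]  -> 1 point(s)
  x = 4: RHS = 13, y in [8, 9]  -> 2 point(s)
  x = 7: RHS = 15, y in [7, 10]  -> 2 point(s)
  x = 8: RHS = 1, y in [1, 16]  -> 2 point(s)
  x = 9: RHS = 1, y in [1, 16]  -> 2 point(s)
  x = 10: RHS = 4, y in [2, 15]  -> 2 point(s)
  x = 11: RHS = 16, y in [4, 13]  -> 2 point(s)
  x = 12: RHS = 9, y in [3, 14]  -> 2 point(s)
  x = 14: RHS = 13, y in [8, 9]  -> 2 point(s)
  x = 15: RHS = 2, y in [6, 11]  -> 2 point(s)
  x = 16: RHS = 13, y in [8, 9]  -> 2 point(s)
Affine points: 23. Add the point at infinity: total = 24.

#E(F_17) = 24


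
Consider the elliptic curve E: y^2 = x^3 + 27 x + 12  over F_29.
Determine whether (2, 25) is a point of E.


Check whether y^2 = x^3 + 27 x + 12 (mod 29) for (x, y) = (2, 25).
LHS: y^2 = 25^2 mod 29 = 16
RHS: x^3 + 27 x + 12 = 2^3 + 27*2 + 12 mod 29 = 16
LHS = RHS

Yes, on the curve


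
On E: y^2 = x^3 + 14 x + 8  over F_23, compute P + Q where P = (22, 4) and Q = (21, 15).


P != Q, so use the chord formula.
s = (y2 - y1) / (x2 - x1) = (11) / (22) mod 23 = 12
x3 = s^2 - x1 - x2 mod 23 = 12^2 - 22 - 21 = 9
y3 = s (x1 - x3) - y1 mod 23 = 12 * (22 - 9) - 4 = 14

P + Q = (9, 14)


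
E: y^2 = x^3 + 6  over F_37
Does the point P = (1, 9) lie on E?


Check whether y^2 = x^3 + 0 x + 6 (mod 37) for (x, y) = (1, 9).
LHS: y^2 = 9^2 mod 37 = 7
RHS: x^3 + 0 x + 6 = 1^3 + 0*1 + 6 mod 37 = 7
LHS = RHS

Yes, on the curve


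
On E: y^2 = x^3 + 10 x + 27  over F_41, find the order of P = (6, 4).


Compute successive multiples of P until we hit O:
  1P = (6, 4)
  2P = (39, 32)
  3P = (39, 9)
  4P = (6, 37)
  5P = O

ord(P) = 5


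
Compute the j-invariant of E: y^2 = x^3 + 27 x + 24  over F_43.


Delta = -16(4 a^3 + 27 b^2) mod 43 = 25
-1728 * (4 a)^3 = -1728 * (4*27)^3 mod 43 = 42
j = 42 * 25^(-1) mod 43 = 12

j = 12 (mod 43)


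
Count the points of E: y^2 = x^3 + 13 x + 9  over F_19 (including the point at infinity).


For each x in F_19, count y with y^2 = x^3 + 13 x + 9 mod 19:
  x = 0: RHS = 9, y in [3, 16]  -> 2 point(s)
  x = 1: RHS = 4, y in [2, 17]  -> 2 point(s)
  x = 2: RHS = 5, y in [9, 10]  -> 2 point(s)
  x = 4: RHS = 11, y in [7, 12]  -> 2 point(s)
  x = 5: RHS = 9, y in [3, 16]  -> 2 point(s)
  x = 7: RHS = 6, y in [5, 14]  -> 2 point(s)
  x = 8: RHS = 17, y in [6, 13]  -> 2 point(s)
  x = 9: RHS = 0, y in [0]  -> 1 point(s)
  x = 11: RHS = 1, y in [1, 18]  -> 2 point(s)
  x = 13: RHS = 0, y in [0]  -> 1 point(s)
  x = 14: RHS = 9, y in [3, 16]  -> 2 point(s)
  x = 15: RHS = 7, y in [8, 11]  -> 2 point(s)
  x = 16: RHS = 0, y in [0]  -> 1 point(s)
Affine points: 23. Add the point at infinity: total = 24.

#E(F_19) = 24


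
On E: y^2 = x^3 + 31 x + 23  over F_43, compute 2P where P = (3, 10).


Doubling: s = (3 x1^2 + a) / (2 y1)
s = (3*3^2 + 31) / (2*10) mod 43 = 33
x3 = s^2 - 2 x1 mod 43 = 33^2 - 2*3 = 8
y3 = s (x1 - x3) - y1 mod 43 = 33 * (3 - 8) - 10 = 40

2P = (8, 40)


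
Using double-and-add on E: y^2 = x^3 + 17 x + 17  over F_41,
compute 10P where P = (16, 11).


k = 10 = 1010_2 (binary, LSB first: 0101)
Double-and-add from P = (16, 11):
  bit 0 = 0: acc unchanged = O
  bit 1 = 1: acc = O + (25, 35) = (25, 35)
  bit 2 = 0: acc unchanged = (25, 35)
  bit 3 = 1: acc = (25, 35) + (30, 4) = (31, 35)

10P = (31, 35)


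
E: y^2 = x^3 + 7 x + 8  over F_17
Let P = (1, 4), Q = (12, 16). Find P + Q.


P != Q, so use the chord formula.
s = (y2 - y1) / (x2 - x1) = (12) / (11) mod 17 = 15
x3 = s^2 - x1 - x2 mod 17 = 15^2 - 1 - 12 = 8
y3 = s (x1 - x3) - y1 mod 17 = 15 * (1 - 8) - 4 = 10

P + Q = (8, 10)


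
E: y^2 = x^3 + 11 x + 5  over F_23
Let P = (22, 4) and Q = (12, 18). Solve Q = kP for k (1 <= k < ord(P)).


Enumerate multiples of P until we hit Q = (12, 18):
  1P = (22, 4)
  2P = (18, 3)
  3P = (19, 14)
  4P = (11, 13)
  5P = (15, 7)
  6P = (12, 18)
Match found at i = 6.

k = 6


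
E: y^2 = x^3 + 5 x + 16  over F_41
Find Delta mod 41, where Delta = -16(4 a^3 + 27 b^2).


4 a^3 + 27 b^2 = 4*5^3 + 27*16^2 = 500 + 6912 = 7412
Delta = -16 * (7412) = -118592
Delta mod 41 = 21

Delta = 21 (mod 41)


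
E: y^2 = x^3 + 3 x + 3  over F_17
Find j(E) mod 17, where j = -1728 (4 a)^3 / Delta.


Delta = -16(4 a^3 + 27 b^2) mod 17 = 11
-1728 * (4 a)^3 = -1728 * (4*3)^3 mod 17 = 15
j = 15 * 11^(-1) mod 17 = 6

j = 6 (mod 17)


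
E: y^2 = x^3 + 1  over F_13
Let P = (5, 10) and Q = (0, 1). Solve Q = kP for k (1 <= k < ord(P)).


Enumerate multiples of P until we hit Q = (0, 1):
  1P = (5, 10)
  2P = (0, 12)
  3P = (4, 0)
  4P = (0, 1)
Match found at i = 4.

k = 4


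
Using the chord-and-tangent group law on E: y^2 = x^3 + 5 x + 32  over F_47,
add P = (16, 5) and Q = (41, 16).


P != Q, so use the chord formula.
s = (y2 - y1) / (x2 - x1) = (11) / (25) mod 47 = 23
x3 = s^2 - x1 - x2 mod 47 = 23^2 - 16 - 41 = 2
y3 = s (x1 - x3) - y1 mod 47 = 23 * (16 - 2) - 5 = 35

P + Q = (2, 35)


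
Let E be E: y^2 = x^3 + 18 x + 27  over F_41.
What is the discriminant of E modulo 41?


4 a^3 + 27 b^2 = 4*18^3 + 27*27^2 = 23328 + 19683 = 43011
Delta = -16 * (43011) = -688176
Delta mod 41 = 9

Delta = 9 (mod 41)


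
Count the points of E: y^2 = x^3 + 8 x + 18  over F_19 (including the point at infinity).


For each x in F_19, count y with y^2 = x^3 + 8 x + 18 mod 19:
  x = 2: RHS = 4, y in [2, 17]  -> 2 point(s)
  x = 4: RHS = 0, y in [0]  -> 1 point(s)
  x = 6: RHS = 16, y in [4, 15]  -> 2 point(s)
  x = 8: RHS = 5, y in [9, 10]  -> 2 point(s)
  x = 13: RHS = 1, y in [1, 18]  -> 2 point(s)
  x = 14: RHS = 5, y in [9, 10]  -> 2 point(s)
  x = 15: RHS = 17, y in [6, 13]  -> 2 point(s)
  x = 16: RHS = 5, y in [9, 10]  -> 2 point(s)
  x = 18: RHS = 9, y in [3, 16]  -> 2 point(s)
Affine points: 17. Add the point at infinity: total = 18.

#E(F_19) = 18


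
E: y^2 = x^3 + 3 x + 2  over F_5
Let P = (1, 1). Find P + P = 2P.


Doubling: s = (3 x1^2 + a) / (2 y1)
s = (3*1^2 + 3) / (2*1) mod 5 = 3
x3 = s^2 - 2 x1 mod 5 = 3^2 - 2*1 = 2
y3 = s (x1 - x3) - y1 mod 5 = 3 * (1 - 2) - 1 = 1

2P = (2, 1)


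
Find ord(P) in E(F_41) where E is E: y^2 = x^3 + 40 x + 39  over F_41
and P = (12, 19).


Compute successive multiples of P until we hit O:
  1P = (12, 19)
  2P = (25, 31)
  3P = (0, 11)
  4P = (34, 21)
  5P = (15, 18)
  6P = (5, 6)
  7P = (40, 11)
  8P = (10, 39)
  ... (continuing to 48P)
  48P = O

ord(P) = 48


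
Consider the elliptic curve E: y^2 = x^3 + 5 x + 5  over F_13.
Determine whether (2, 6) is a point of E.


Check whether y^2 = x^3 + 5 x + 5 (mod 13) for (x, y) = (2, 6).
LHS: y^2 = 6^2 mod 13 = 10
RHS: x^3 + 5 x + 5 = 2^3 + 5*2 + 5 mod 13 = 10
LHS = RHS

Yes, on the curve


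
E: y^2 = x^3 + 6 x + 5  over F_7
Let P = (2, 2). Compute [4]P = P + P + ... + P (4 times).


k = 4 = 100_2 (binary, LSB first: 001)
Double-and-add from P = (2, 2):
  bit 0 = 0: acc unchanged = O
  bit 1 = 0: acc unchanged = O
  bit 2 = 1: acc = O + (3, 6) = (3, 6)

4P = (3, 6)


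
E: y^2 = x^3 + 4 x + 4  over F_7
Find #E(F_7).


For each x in F_7, count y with y^2 = x^3 + 4 x + 4 mod 7:
  x = 0: RHS = 4, y in [2, 5]  -> 2 point(s)
  x = 1: RHS = 2, y in [3, 4]  -> 2 point(s)
  x = 3: RHS = 1, y in [1, 6]  -> 2 point(s)
  x = 4: RHS = 0, y in [0]  -> 1 point(s)
  x = 5: RHS = 2, y in [3, 4]  -> 2 point(s)
Affine points: 9. Add the point at infinity: total = 10.

#E(F_7) = 10


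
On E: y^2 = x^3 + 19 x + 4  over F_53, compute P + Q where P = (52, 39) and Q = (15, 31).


P != Q, so use the chord formula.
s = (y2 - y1) / (x2 - x1) = (45) / (16) mod 53 = 26
x3 = s^2 - x1 - x2 mod 53 = 26^2 - 52 - 15 = 26
y3 = s (x1 - x3) - y1 mod 53 = 26 * (52 - 26) - 39 = 1

P + Q = (26, 1)


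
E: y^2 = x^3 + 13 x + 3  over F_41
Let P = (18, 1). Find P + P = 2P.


Doubling: s = (3 x1^2 + a) / (2 y1)
s = (3*18^2 + 13) / (2*1) mod 41 = 21
x3 = s^2 - 2 x1 mod 41 = 21^2 - 2*18 = 36
y3 = s (x1 - x3) - y1 mod 41 = 21 * (18 - 36) - 1 = 31

2P = (36, 31)


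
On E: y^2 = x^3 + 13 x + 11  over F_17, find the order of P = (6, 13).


Compute successive multiples of P until we hit O:
  1P = (6, 13)
  2P = (4, 12)
  3P = (3, 14)
  4P = (10, 11)
  5P = (14, 8)
  6P = (12, 12)
  7P = (8, 10)
  8P = (1, 5)
  ... (continuing to 17P)
  17P = O

ord(P) = 17


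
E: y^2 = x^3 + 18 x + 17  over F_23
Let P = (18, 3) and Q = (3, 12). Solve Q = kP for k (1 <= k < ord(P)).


Enumerate multiples of P until we hit Q = (3, 12):
  1P = (18, 3)
  2P = (3, 11)
  3P = (3, 12)
Match found at i = 3.

k = 3


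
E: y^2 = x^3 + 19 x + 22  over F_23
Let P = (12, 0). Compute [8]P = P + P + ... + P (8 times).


k = 8 = 1000_2 (binary, LSB first: 0001)
Double-and-add from P = (12, 0):
  bit 0 = 0: acc unchanged = O
  bit 1 = 0: acc unchanged = O
  bit 2 = 0: acc unchanged = O
  bit 3 = 1: acc = O + O = O

8P = O


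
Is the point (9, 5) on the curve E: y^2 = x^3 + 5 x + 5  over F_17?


Check whether y^2 = x^3 + 5 x + 5 (mod 17) for (x, y) = (9, 5).
LHS: y^2 = 5^2 mod 17 = 8
RHS: x^3 + 5 x + 5 = 9^3 + 5*9 + 5 mod 17 = 14
LHS != RHS

No, not on the curve


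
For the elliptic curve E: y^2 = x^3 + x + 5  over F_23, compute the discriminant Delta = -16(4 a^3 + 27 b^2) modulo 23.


4 a^3 + 27 b^2 = 4*1^3 + 27*5^2 = 4 + 675 = 679
Delta = -16 * (679) = -10864
Delta mod 23 = 15

Delta = 15 (mod 23)


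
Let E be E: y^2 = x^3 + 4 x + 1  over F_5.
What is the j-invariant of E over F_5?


Delta = -16(4 a^3 + 27 b^2) mod 5 = 2
-1728 * (4 a)^3 = -1728 * (4*4)^3 mod 5 = 2
j = 2 * 2^(-1) mod 5 = 1

j = 1 (mod 5)


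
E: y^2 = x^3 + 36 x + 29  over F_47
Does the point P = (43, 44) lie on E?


Check whether y^2 = x^3 + 36 x + 29 (mod 47) for (x, y) = (43, 44).
LHS: y^2 = 44^2 mod 47 = 9
RHS: x^3 + 36 x + 29 = 43^3 + 36*43 + 29 mod 47 = 9
LHS = RHS

Yes, on the curve


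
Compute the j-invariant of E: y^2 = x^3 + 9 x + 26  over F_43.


Delta = -16(4 a^3 + 27 b^2) mod 43 = 23
-1728 * (4 a)^3 = -1728 * (4*9)^3 mod 43 = 35
j = 35 * 23^(-1) mod 43 = 9

j = 9 (mod 43)


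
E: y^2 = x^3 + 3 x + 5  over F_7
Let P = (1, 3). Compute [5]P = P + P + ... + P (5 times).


k = 5 = 101_2 (binary, LSB first: 101)
Double-and-add from P = (1, 3):
  bit 0 = 1: acc = O + (1, 3) = (1, 3)
  bit 1 = 0: acc unchanged = (1, 3)
  bit 2 = 1: acc = (1, 3) + (4, 2) = (6, 1)

5P = (6, 1)


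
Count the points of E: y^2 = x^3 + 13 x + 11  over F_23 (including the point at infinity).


For each x in F_23, count y with y^2 = x^3 + 13 x + 11 mod 23:
  x = 1: RHS = 2, y in [5, 18]  -> 2 point(s)
  x = 3: RHS = 8, y in [10, 13]  -> 2 point(s)
  x = 4: RHS = 12, y in [9, 14]  -> 2 point(s)
  x = 6: RHS = 6, y in [11, 12]  -> 2 point(s)
  x = 7: RHS = 8, y in [10, 13]  -> 2 point(s)
  x = 8: RHS = 6, y in [11, 12]  -> 2 point(s)
  x = 9: RHS = 6, y in [11, 12]  -> 2 point(s)
  x = 11: RHS = 13, y in [6, 17]  -> 2 point(s)
  x = 12: RHS = 9, y in [3, 20]  -> 2 point(s)
  x = 13: RHS = 8, y in [10, 13]  -> 2 point(s)
  x = 14: RHS = 16, y in [4, 19]  -> 2 point(s)
  x = 15: RHS = 16, y in [4, 19]  -> 2 point(s)
  x = 17: RHS = 16, y in [4, 19]  -> 2 point(s)
  x = 21: RHS = 0, y in [0]  -> 1 point(s)
Affine points: 27. Add the point at infinity: total = 28.

#E(F_23) = 28


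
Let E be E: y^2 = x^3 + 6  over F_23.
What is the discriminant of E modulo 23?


4 a^3 + 27 b^2 = 4*0^3 + 27*6^2 = 0 + 972 = 972
Delta = -16 * (972) = -15552
Delta mod 23 = 19

Delta = 19 (mod 23)


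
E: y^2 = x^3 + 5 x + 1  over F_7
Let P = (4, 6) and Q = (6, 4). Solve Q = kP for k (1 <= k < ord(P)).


Enumerate multiples of P until we hit Q = (6, 4):
  1P = (4, 6)
  2P = (3, 6)
  3P = (0, 1)
  4P = (5, 5)
  5P = (6, 3)
  6P = (1, 0)
  7P = (6, 4)
Match found at i = 7.

k = 7


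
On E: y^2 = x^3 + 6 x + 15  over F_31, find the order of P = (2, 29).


Compute successive multiples of P until we hit O:
  1P = (2, 29)
  2P = (24, 8)
  3P = (7, 11)
  4P = (30, 16)
  5P = (4, 14)
  6P = (27, 19)
  7P = (22, 10)
  8P = (21, 3)
  ... (continuing to 25P)
  25P = O

ord(P) = 25


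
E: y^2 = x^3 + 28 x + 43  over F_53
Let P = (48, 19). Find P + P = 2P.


Doubling: s = (3 x1^2 + a) / (2 y1)
s = (3*48^2 + 28) / (2*19) mod 53 = 32
x3 = s^2 - 2 x1 mod 53 = 32^2 - 2*48 = 27
y3 = s (x1 - x3) - y1 mod 53 = 32 * (48 - 27) - 19 = 17

2P = (27, 17)


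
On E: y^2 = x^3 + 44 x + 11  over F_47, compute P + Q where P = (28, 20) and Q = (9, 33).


P != Q, so use the chord formula.
s = (y2 - y1) / (x2 - x1) = (13) / (28) mod 47 = 29
x3 = s^2 - x1 - x2 mod 47 = 29^2 - 28 - 9 = 5
y3 = s (x1 - x3) - y1 mod 47 = 29 * (28 - 5) - 20 = 36

P + Q = (5, 36)


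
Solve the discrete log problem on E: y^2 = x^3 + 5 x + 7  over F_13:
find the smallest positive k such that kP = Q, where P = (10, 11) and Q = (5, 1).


Enumerate multiples of P until we hit Q = (5, 1):
  1P = (10, 11)
  2P = (5, 1)
Match found at i = 2.

k = 2


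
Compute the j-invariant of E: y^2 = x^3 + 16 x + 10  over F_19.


Delta = -16(4 a^3 + 27 b^2) mod 19 = 5
-1728 * (4 a)^3 = -1728 * (4*16)^3 mod 19 = 1
j = 1 * 5^(-1) mod 19 = 4

j = 4 (mod 19)


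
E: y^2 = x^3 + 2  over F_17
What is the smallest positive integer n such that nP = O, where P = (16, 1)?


Compute successive multiples of P until we hit O:
  1P = (16, 1)
  2P = (0, 6)
  3P = (9, 0)
  4P = (0, 11)
  5P = (16, 16)
  6P = O

ord(P) = 6


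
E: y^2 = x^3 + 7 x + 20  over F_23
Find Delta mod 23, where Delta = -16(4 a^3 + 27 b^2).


4 a^3 + 27 b^2 = 4*7^3 + 27*20^2 = 1372 + 10800 = 12172
Delta = -16 * (12172) = -194752
Delta mod 23 = 12

Delta = 12 (mod 23)


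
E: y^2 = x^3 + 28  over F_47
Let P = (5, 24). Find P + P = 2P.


Doubling: s = (3 x1^2 + a) / (2 y1)
s = (3*5^2 + 0) / (2*24) mod 47 = 28
x3 = s^2 - 2 x1 mod 47 = 28^2 - 2*5 = 22
y3 = s (x1 - x3) - y1 mod 47 = 28 * (5 - 22) - 24 = 17

2P = (22, 17)


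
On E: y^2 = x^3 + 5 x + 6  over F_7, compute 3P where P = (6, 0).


k = 3 = 11_2 (binary, LSB first: 11)
Double-and-add from P = (6, 0):
  bit 0 = 1: acc = O + (6, 0) = (6, 0)
  bit 1 = 1: acc = (6, 0) + O = (6, 0)

3P = (6, 0)


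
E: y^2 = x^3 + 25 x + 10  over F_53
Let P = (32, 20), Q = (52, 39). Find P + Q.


P != Q, so use the chord formula.
s = (y2 - y1) / (x2 - x1) = (19) / (20) mod 53 = 46
x3 = s^2 - x1 - x2 mod 53 = 46^2 - 32 - 52 = 18
y3 = s (x1 - x3) - y1 mod 53 = 46 * (32 - 18) - 20 = 41

P + Q = (18, 41)


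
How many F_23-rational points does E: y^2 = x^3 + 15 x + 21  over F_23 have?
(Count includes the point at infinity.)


For each x in F_23, count y with y^2 = x^3 + 15 x + 21 mod 23:
  x = 2: RHS = 13, y in [6, 17]  -> 2 point(s)
  x = 3: RHS = 1, y in [1, 22]  -> 2 point(s)
  x = 7: RHS = 9, y in [3, 20]  -> 2 point(s)
  x = 8: RHS = 9, y in [3, 20]  -> 2 point(s)
  x = 14: RHS = 8, y in [10, 13]  -> 2 point(s)
  x = 19: RHS = 12, y in [9, 14]  -> 2 point(s)
  x = 20: RHS = 18, y in [8, 15]  -> 2 point(s)
  x = 21: RHS = 6, y in [11, 12]  -> 2 point(s)
Affine points: 16. Add the point at infinity: total = 17.

#E(F_23) = 17


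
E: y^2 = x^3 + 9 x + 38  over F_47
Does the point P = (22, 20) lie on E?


Check whether y^2 = x^3 + 9 x + 38 (mod 47) for (x, y) = (22, 20).
LHS: y^2 = 20^2 mod 47 = 24
RHS: x^3 + 9 x + 38 = 22^3 + 9*22 + 38 mod 47 = 27
LHS != RHS

No, not on the curve


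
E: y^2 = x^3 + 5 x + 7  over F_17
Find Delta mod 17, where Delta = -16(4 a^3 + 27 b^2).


4 a^3 + 27 b^2 = 4*5^3 + 27*7^2 = 500 + 1323 = 1823
Delta = -16 * (1823) = -29168
Delta mod 17 = 4

Delta = 4 (mod 17)


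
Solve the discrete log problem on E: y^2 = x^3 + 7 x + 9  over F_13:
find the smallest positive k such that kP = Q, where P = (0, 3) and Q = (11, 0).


Enumerate multiples of P until we hit Q = (11, 0):
  1P = (0, 3)
  2P = (1, 11)
  3P = (11, 0)
Match found at i = 3.

k = 3


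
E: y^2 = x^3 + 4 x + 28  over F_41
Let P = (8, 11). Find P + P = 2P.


Doubling: s = (3 x1^2 + a) / (2 y1)
s = (3*8^2 + 4) / (2*11) mod 41 = 35
x3 = s^2 - 2 x1 mod 41 = 35^2 - 2*8 = 20
y3 = s (x1 - x3) - y1 mod 41 = 35 * (8 - 20) - 11 = 20

2P = (20, 20)


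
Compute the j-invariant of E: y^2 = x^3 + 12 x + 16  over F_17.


Delta = -16(4 a^3 + 27 b^2) mod 17 = 3
-1728 * (4 a)^3 = -1728 * (4*12)^3 mod 17 = 8
j = 8 * 3^(-1) mod 17 = 14

j = 14 (mod 17)


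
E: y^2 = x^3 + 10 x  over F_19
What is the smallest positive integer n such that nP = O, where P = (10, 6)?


Compute successive multiples of P until we hit O:
  1P = (10, 6)
  2P = (4, 16)
  3P = (12, 10)
  4P = (1, 12)
  5P = (0, 0)
  6P = (1, 7)
  7P = (12, 9)
  8P = (4, 3)
  ... (continuing to 10P)
  10P = O

ord(P) = 10


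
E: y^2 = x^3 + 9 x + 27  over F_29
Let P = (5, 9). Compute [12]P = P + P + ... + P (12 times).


k = 12 = 1100_2 (binary, LSB first: 0011)
Double-and-add from P = (5, 9):
  bit 0 = 0: acc unchanged = O
  bit 1 = 0: acc unchanged = O
  bit 2 = 1: acc = O + (21, 20) = (21, 20)
  bit 3 = 1: acc = (21, 20) + (11, 23) = (20, 0)

12P = (20, 0)


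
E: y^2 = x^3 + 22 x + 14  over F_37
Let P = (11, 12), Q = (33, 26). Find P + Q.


P != Q, so use the chord formula.
s = (y2 - y1) / (x2 - x1) = (14) / (22) mod 37 = 4
x3 = s^2 - x1 - x2 mod 37 = 4^2 - 11 - 33 = 9
y3 = s (x1 - x3) - y1 mod 37 = 4 * (11 - 9) - 12 = 33

P + Q = (9, 33)


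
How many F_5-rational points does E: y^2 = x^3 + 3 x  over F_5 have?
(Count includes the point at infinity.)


For each x in F_5, count y with y^2 = x^3 + 3 x + 0 mod 5:
  x = 0: RHS = 0, y in [0]  -> 1 point(s)
  x = 1: RHS = 4, y in [2, 3]  -> 2 point(s)
  x = 2: RHS = 4, y in [2, 3]  -> 2 point(s)
  x = 3: RHS = 1, y in [1, 4]  -> 2 point(s)
  x = 4: RHS = 1, y in [1, 4]  -> 2 point(s)
Affine points: 9. Add the point at infinity: total = 10.

#E(F_5) = 10


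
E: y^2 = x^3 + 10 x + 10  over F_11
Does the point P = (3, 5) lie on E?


Check whether y^2 = x^3 + 10 x + 10 (mod 11) for (x, y) = (3, 5).
LHS: y^2 = 5^2 mod 11 = 3
RHS: x^3 + 10 x + 10 = 3^3 + 10*3 + 10 mod 11 = 1
LHS != RHS

No, not on the curve


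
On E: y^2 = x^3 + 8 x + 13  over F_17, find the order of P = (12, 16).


Compute successive multiples of P until we hit O:
  1P = (12, 16)
  2P = (11, 2)
  3P = (3, 8)
  4P = (3, 9)
  5P = (11, 15)
  6P = (12, 1)
  7P = O

ord(P) = 7


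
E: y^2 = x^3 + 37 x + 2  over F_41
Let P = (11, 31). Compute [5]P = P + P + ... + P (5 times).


k = 5 = 101_2 (binary, LSB first: 101)
Double-and-add from P = (11, 31):
  bit 0 = 1: acc = O + (11, 31) = (11, 31)
  bit 1 = 0: acc unchanged = (11, 31)
  bit 2 = 1: acc = (11, 31) + (22, 36) = (16, 4)

5P = (16, 4)


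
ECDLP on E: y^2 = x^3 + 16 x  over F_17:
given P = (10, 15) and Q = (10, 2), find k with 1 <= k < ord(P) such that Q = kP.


Enumerate multiples of P until we hit Q = (10, 2):
  1P = (10, 15)
  2P = (16, 0)
  3P = (10, 2)
Match found at i = 3.

k = 3


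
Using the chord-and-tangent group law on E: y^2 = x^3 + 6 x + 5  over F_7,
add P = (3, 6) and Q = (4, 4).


P != Q, so use the chord formula.
s = (y2 - y1) / (x2 - x1) = (5) / (1) mod 7 = 5
x3 = s^2 - x1 - x2 mod 7 = 5^2 - 3 - 4 = 4
y3 = s (x1 - x3) - y1 mod 7 = 5 * (3 - 4) - 6 = 3

P + Q = (4, 3)


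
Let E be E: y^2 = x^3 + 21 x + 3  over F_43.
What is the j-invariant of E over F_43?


Delta = -16(4 a^3 + 27 b^2) mod 43 = 33
-1728 * (4 a)^3 = -1728 * (4*21)^3 mod 43 = 21
j = 21 * 33^(-1) mod 43 = 28

j = 28 (mod 43)
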